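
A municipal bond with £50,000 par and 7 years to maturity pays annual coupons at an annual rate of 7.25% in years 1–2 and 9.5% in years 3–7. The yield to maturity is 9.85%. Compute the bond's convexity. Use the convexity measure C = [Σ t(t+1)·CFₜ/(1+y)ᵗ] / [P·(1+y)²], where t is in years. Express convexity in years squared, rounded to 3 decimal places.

33.788

With y = 0.0985:
  t   CF        PV=CF/(1+0.0985)^t    t·PV        t(t+1)·PV
  1     3,625.00     3,299.9545     3,299.9545       6,599.9090
  2     3,625.00     3,004.0551     6,008.1101      18,024.3304
  3     4,750.00     3,583.3846    10,750.1539      43,000.6155
  4     4,750.00     3,262.0707    13,048.2827      65,241.4133
  5     4,750.00     2,969.5682    14,847.8410      89,087.0459
  6     4,750.00     2,703.2938    16,219.7626     113,538.3380
  7    54,750.00    28,365.0592   198,555.4146   1,588,443.3167
  Σ                 47,187.3860   262,729.5193   1,923,934.9686
P = 47,187.3860.
Convexity = Σ t(t+1)·PV / [P·(1+y)²] = 1,923,934.9686 / (47,187.3860 × 1.206702) = 33.78814.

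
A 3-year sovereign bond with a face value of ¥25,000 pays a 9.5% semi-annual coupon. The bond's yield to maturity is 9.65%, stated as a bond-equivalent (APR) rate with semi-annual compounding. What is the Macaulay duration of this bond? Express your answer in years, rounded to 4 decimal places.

Periodic yield y = 0.04825. Discount each cash flow and weight by its period:
  t   CF        PV=CF/(1+0.04825)^t    t·PV
  1     1,187.50     1,132.8404     1,132.8404
  2     1,187.50     1,080.6968     2,161.3937
  3     1,187.50     1,030.9533     3,092.8600
  4     1,187.50       983.4995     3,933.9979
  5     1,187.50       938.2299     4,691.1494
  6    26,187.50    19,738.0759   118,428.4552
  Σ                 24,904.2958   133,440.6966
Price P = Σ PV = 24,904.2958.
Macaulay duration = Σ(t·PV) / P = 133,440.6966 / 24,904.2958 = 5.35814 half-year periods.
In years: 5.35814 / 2 = 2.67907 years.

2.6791 years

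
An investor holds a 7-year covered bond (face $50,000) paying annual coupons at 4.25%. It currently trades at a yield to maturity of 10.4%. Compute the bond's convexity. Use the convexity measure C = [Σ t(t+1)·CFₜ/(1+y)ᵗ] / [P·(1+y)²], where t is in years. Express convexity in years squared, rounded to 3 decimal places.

37.509

With y = 0.104:
  t   CF        PV=CF/(1+0.104)^t    t·PV        t(t+1)·PV
  1     2,125.00     1,924.8188     1,924.8188       3,849.6377
  2     2,125.00     1,743.4953     3,486.9907      10,460.9720
  3     2,125.00     1,579.2530     4,737.7590      18,951.0362
  4     2,125.00     1,430.4828     5,721.9312      28,609.6560
  5     2,125.00     1,295.7272     6,478.6359      38,871.8153
  6     2,125.00     1,173.6659     7,041.9955      49,293.9686
  7    52,125.00    26,077.2959   182,541.0710   1,460,328.5679
  Σ                 35,224.7389   211,933.2021   1,610,365.6536
P = 35,224.7389.
Convexity = Σ t(t+1)·PV / [P·(1+y)²] = 1,610,365.6536 / (35,224.7389 × 1.218816) = 37.50927.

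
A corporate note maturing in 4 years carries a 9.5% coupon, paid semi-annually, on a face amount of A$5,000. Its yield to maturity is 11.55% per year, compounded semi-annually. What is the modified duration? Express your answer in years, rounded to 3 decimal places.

Periodic yield y = 0.05775. First find Macaulay duration:
  t   CF        PV=CF/(1+0.05775)^t    t·PV
  1       237.50       224.5332       224.5332
  2       237.50       212.2744       424.5487
  3       237.50       200.6848       602.0544
  4       237.50       189.7280       758.9121
  5       237.50       179.3694       896.8472
  6       237.50       169.5764     1,017.4584
  7       237.50       160.3180     1,122.2262
  8     5,237.50     3,342.4103    26,739.2826
  Σ                  4,678.8946    31,785.8629
P = 4,678.8946; Macaulay duration = 31,785.8629 / 4,678.8946 = 6.79346 half-year periods = 3.39673 years.
Modified duration = D_Mac / (1 + y) = 3.39673 / 1.05775 = 3.21128 years.

3.211 years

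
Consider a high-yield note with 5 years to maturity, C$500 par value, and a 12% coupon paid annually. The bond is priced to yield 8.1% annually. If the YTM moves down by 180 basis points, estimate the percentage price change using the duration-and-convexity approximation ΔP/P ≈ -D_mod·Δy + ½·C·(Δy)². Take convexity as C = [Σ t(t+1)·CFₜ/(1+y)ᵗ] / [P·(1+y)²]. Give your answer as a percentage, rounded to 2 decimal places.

With y = 0.081:
  t   CF        PV=CF/(1+0.081)^t    t·PV        t(t+1)·PV
  1        60.00        55.5042        55.5042         111.0083
  2        60.00        51.3452       102.6904         308.0712
  3        60.00        47.4979       142.4936         569.9745
  4        60.00        43.9388       175.7553         878.7766
  5       560.00       379.3670     1,896.8350      11,381.0102
  Σ                    577.6531     2,373.2785      13,248.8408
P = 577.6531; D_Mac = 4.10848 yrs; D_mod = 3.80063 yrs; C = 19.62725.
Duration effect: -3.80063 × (-0.018) = +0.068411
Convexity effect: 0.5 × 19.62725 × (-0.018)² = +0.0031796
ΔP/P ≈ +0.068411 + 0.0031796 = +0.071591 = +7.1591%.

+7.16%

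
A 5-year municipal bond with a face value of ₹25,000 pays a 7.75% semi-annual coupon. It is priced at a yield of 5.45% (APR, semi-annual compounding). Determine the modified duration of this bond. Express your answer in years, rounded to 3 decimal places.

4.167 years

Periodic yield y = 0.02725. First find Macaulay duration:
  t   CF        PV=CF/(1+0.02725)^t    t·PV
  1       968.75       943.0518       943.0518
  2       968.75       918.0354     1,836.0707
  3       968.75       893.6825     2,681.0476
  4       968.75       869.9757     3,479.9027
  5       968.75       846.8977     4,234.4886
  6       968.75       824.4320     4,946.5917
  7       968.75       802.5621     5,617.9349
  8       968.75       781.2725     6,250.1797
  9       968.75       760.5475     6,844.9279
  10   25,968.75    19,846.7567   198,467.5672
  Σ                 27,487.2140   235,301.7629
P = 27,487.2140; Macaulay duration = 235,301.7629 / 27,487.2140 = 8.56041 half-year periods = 4.28020 years.
Modified duration = D_Mac / (1 + y) = 4.28020 / 1.02725 = 4.16666 years.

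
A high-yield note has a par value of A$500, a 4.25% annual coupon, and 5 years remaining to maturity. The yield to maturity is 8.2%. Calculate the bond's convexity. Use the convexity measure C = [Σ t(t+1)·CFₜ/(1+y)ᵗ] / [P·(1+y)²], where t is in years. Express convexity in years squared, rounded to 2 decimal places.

With y = 0.082:
  t   CF        PV=CF/(1+0.082)^t    t·PV        t(t+1)·PV
  1        21.25        19.6396        19.6396          39.2791
  2        21.25        18.1512        36.3023         108.9070
  3        21.25        16.7756        50.3267         201.3068
  4        21.25        15.5042        62.0169         310.0844
  5       521.25       351.4874     1,757.4370      10,544.6221
  Σ                    421.5579     1,925.7225      11,204.1993
P = 421.5579.
Convexity = Σ t(t+1)·PV / [P·(1+y)²] = 11,204.1993 / (421.5579 × 1.170724) = 22.70226.

22.70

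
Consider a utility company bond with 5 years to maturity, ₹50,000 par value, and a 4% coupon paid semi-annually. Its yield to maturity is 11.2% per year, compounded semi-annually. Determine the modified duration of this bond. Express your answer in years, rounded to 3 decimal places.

4.253 years

Periodic yield y = 0.056. First find Macaulay duration:
  t   CF        PV=CF/(1+0.056)^t    t·PV
  1     1,000.00       946.9697       946.9697
  2     1,000.00       896.7516     1,793.5032
  3     1,000.00       849.1966     2,547.5898
  4     1,000.00       804.1634     3,216.6538
  5     1,000.00       761.5184     3,807.5921
  6     1,000.00       721.1349     4,326.8092
  7     1,000.00       682.8929     4,780.2500
  8     1,000.00       646.6788     5,173.4308
  9     1,000.00       612.3853     5,511.4674
  10   51,000.00    29,575.4250   295,754.2500
  Σ                 36,497.1166   327,858.5159
P = 36,497.1166; Macaulay duration = 327,858.5159 / 36,497.1166 = 8.98313 half-year periods = 4.49157 years.
Modified duration = D_Mac / (1 + y) = 4.49157 / 1.056 = 4.25338 years.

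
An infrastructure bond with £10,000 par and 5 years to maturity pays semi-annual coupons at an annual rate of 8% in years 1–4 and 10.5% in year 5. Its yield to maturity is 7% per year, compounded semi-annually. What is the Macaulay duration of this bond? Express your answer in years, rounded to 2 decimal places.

4.24 years

Periodic yield y = 0.035. Discount each cash flow and weight by its period:
  t   CF        PV=CF/(1+0.035)^t    t·PV
  1       400.00       386.4734       386.4734
  2       400.00       373.4043       746.8086
  3       400.00       360.7771     1,082.3312
  4       400.00       348.5769     1,394.3076
  5       400.00       336.7893     1,683.9463
  6       400.00       325.4003     1,952.4015
  7       400.00       314.3964     2,200.7747
  8       400.00       303.7646     2,430.1170
  9       525.00       385.2088     3,466.8788
  10   10,525.00     7,461.3705    74,613.7051
  Σ                 10,596.1615    89,957.7443
Price P = Σ PV = 10,596.1615.
Macaulay duration = Σ(t·PV) / P = 89,957.7443 / 10,596.1615 = 8.48965 half-year periods.
In years: 8.48965 / 2 = 4.24483 years.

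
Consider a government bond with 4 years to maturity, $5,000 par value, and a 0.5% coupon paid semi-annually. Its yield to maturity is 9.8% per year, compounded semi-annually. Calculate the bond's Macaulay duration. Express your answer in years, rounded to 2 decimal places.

3.96 years

Periodic yield y = 0.049. Discount each cash flow and weight by its period:
  t   CF        PV=CF/(1+0.049)^t    t·PV
  1        12.50        11.9161        11.9161
  2        12.50        11.3595        22.7190
  3        12.50        10.8289        32.4866
  4        12.50        10.3231        41.2922
  5        12.50         9.8408        49.2042
  6        12.50         9.3812        56.2870
  7        12.50         8.9430        62.6008
  8     5,012.50     3,418.6173    27,348.9380
  Σ                  3,491.2098    27,625.4440
Price P = Σ PV = 3,491.2098.
Macaulay duration = Σ(t·PV) / P = 27,625.4440 / 3,491.2098 = 7.91286 half-year periods.
In years: 7.91286 / 2 = 3.95643 years.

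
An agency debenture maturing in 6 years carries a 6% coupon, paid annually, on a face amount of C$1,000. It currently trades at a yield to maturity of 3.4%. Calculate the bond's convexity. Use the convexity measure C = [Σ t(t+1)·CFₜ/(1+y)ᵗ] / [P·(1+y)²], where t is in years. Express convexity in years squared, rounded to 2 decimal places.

32.93

With y = 0.034:
  t   CF        PV=CF/(1+0.034)^t    t·PV        t(t+1)·PV
  1        60.00        58.0271        58.0271         116.0542
  2        60.00        56.1190       112.2381         336.7142
  3        60.00        54.2737       162.8212         651.2847
  4        60.00        52.4891       209.9564       1,049.7819
  5        60.00        50.7631       253.8157       1,522.8945
  6     1,060.00       867.3265     5,203.9592      36,427.7144
  Σ                  1,138.9986     6,000.8177      40,104.4439
P = 1,138.9986.
Convexity = Σ t(t+1)·PV / [P·(1+y)²] = 40,104.4439 / (1,138.9986 × 1.069156) = 32.93277.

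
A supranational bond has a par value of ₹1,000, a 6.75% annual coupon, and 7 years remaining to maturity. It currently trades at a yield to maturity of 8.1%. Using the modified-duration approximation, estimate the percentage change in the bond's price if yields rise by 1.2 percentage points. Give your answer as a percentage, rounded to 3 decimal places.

Periodic yield y = 0.081. Modified duration first:
  t   CF        PV=CF/(1+0.081)^t    t·PV
  1        67.50        62.4422        62.4422
  2        67.50        57.7634       115.5267
  3        67.50        53.4351       160.3053
  4        67.50        49.4312       197.7247
  5        67.50        45.7273       228.6364
  6        67.50        42.3009       253.8054
  7     1,067.50       618.8537     4,331.9762
  Σ                    929.9537     5,350.4169
P = 929.9537; D_Mac = 5.75342 yrs; D_mod = 5.75342/(1+0.081) = 5.32232 yrs.
ΔP/P ≈ -D_mod · Δy = -5.32232 × (+0.012) = -0.063868 = -6.3868%.

-6.387%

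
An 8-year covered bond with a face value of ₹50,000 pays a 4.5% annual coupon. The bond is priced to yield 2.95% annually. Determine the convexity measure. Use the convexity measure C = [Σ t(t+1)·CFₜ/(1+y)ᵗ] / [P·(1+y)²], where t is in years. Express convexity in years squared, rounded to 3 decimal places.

With y = 0.0295:
  t   CF        PV=CF/(1+0.0295)^t    t·PV        t(t+1)·PV
  1     2,250.00     2,185.5270     2,185.5270       4,371.0539
  2     2,250.00     2,122.9014     4,245.8027      12,737.4082
  3     2,250.00     2,062.0703     6,186.2109      24,744.8435
  4     2,250.00     2,002.9823     8,011.9293      40,059.6463
  5     2,250.00     1,945.5875     9,727.9374      58,367.6245
  6     2,250.00     1,889.8373    11,339.0237      79,373.1659
  7     2,250.00     1,835.6846    12,849.7921     102,798.3369
  8    52,250.00    41,407.1641   331,257.3125   2,981,315.8128
  Σ                 55,451.7543   385,803.5356   3,303,767.8919
P = 55,451.7543.
Convexity = Σ t(t+1)·PV / [P·(1+y)²] = 3,303,767.8919 / (55,451.7543 × 1.059870) = 56.21362.

56.214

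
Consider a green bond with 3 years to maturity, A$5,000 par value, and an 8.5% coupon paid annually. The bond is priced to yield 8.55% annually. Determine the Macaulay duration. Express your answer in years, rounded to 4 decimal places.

2.7710 years

Periodic yield y = 0.0855. Discount each cash flow and weight by its year:
  t   CF        PV=CF/(1+0.0855)^t    t·PV
  1       425.00       391.5246       391.5246
  2       425.00       360.6860       721.3720
  3     5,425.00     4,241.4100    12,724.2301
  Σ                  4,993.6207    13,837.1267
Price P = Σ PV = 4,993.6207.
Macaulay duration = Σ(t·PV) / P = 13,837.1267 / 4,993.6207 = 2.77096 years.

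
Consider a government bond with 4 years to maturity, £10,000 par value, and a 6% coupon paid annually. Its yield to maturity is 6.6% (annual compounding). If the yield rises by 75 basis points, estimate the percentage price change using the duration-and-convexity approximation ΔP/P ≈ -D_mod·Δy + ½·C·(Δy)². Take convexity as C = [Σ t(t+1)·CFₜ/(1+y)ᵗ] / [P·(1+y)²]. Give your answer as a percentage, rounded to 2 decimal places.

-2.54%

With y = 0.066:
  t   CF        PV=CF/(1+0.066)^t    t·PV        t(t+1)·PV
  1       600.00       562.8518       562.8518       1,125.7036
  2       600.00       528.0035     1,056.0071       3,168.0213
  3       600.00       495.3129     1,485.9387       5,943.7548
  4    10,600.00     8,208.7503    32,835.0013     164,175.0065
  Σ                  9,794.9186    35,939.7989     174,412.4861
P = 9,794.9186; D_Mac = 3.66923 yrs; D_mod = 3.44205 yrs; C = 15.66976.
Duration effect: -3.44205 × (+0.0075) = -0.025815
Convexity effect: 0.5 × 15.66976 × (0.0075)² = +0.0004407
ΔP/P ≈ -0.025815 + 0.0004407 = -0.025375 = -2.5375%.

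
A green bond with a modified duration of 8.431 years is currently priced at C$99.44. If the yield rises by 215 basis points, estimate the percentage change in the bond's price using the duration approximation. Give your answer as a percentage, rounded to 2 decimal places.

-18.13%

Duration approximation: ΔP/P ≈ -D_mod · Δy = -8.431 × (+0.0215) = -0.1812665.
As a percentage: -18.12665%.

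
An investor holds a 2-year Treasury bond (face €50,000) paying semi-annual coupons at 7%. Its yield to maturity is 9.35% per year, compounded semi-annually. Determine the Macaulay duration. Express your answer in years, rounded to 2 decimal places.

1.90 years

Periodic yield y = 0.04675. Discount each cash flow and weight by its period:
  t   CF        PV=CF/(1+0.04675)^t    t·PV
  1     1,750.00     1,671.8414     1,671.8414
  2     1,750.00     1,597.1736     3,194.3471
  3     1,750.00     1,525.8405     4,577.5215
  4    51,750.00    43,106.0746   172,424.2983
  Σ                 47,900.9300   181,868.0083
Price P = Σ PV = 47,900.9300.
Macaulay duration = Σ(t·PV) / P = 181,868.0083 / 47,900.9300 = 3.79675 half-year periods.
In years: 3.79675 / 2 = 1.89838 years.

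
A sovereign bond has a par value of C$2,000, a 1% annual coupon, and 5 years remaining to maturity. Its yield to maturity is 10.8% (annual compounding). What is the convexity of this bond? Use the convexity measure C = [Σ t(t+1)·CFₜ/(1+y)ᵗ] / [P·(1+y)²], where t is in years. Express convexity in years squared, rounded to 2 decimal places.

With y = 0.108:
  t   CF        PV=CF/(1+0.108)^t    t·PV        t(t+1)·PV
  1        20.00        18.0505        18.0505          36.1011
  2        20.00        16.2911        32.5822          97.7466
  3        20.00        14.7032        44.1095         176.4379
  4        20.00        13.2700        53.0800         265.4000
  5     2,020.00     1,209.6301     6,048.1503      36,288.9015
  Σ                  1,271.9449     6,195.9725      36,864.5872
P = 1,271.9449.
Convexity = Σ t(t+1)·PV / [P·(1+y)²] = 36,864.5872 / (1,271.9449 × 1.227664) = 23.60813.

23.61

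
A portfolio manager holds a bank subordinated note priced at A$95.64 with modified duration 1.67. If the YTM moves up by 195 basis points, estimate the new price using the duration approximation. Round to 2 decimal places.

Duration approximation: ΔP/P ≈ -D_mod · Δy = -1.67 × (+0.0195) = -0.032565.
New price ≈ 95.64 × (1 - 0.032565) = 92.5254834.

A$92.53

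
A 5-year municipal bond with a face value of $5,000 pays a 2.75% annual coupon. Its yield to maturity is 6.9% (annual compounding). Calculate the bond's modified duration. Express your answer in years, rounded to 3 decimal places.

4.405 years

Periodic yield y = 0.069. First find Macaulay duration:
  t   CF        PV=CF/(1+0.069)^t    t·PV
  1       137.50       128.6249       128.6249
  2       137.50       120.3226       240.6452
  3       137.50       112.5562       337.6687
  4       137.50       105.2912       421.1646
  5     5,137.50     3,680.1313    18,400.6563
  Σ                  4,146.9262    19,528.7598
P = 4,146.9262; Macaulay duration = 19,528.7598 / 4,146.9262 = 4.70921 years.
Modified duration = D_Mac / (1 + y) = 4.70921 / 1.069 = 4.40525 years.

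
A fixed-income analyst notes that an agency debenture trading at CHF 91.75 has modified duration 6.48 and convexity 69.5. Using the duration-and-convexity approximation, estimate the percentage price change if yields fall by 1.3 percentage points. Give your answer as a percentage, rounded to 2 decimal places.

+9.01%

Duration effect: -D_mod·Δy = -6.48 × (-0.013) = +0.084240
Convexity effect: ½·C·(Δy)² = 0.5 × 69.5 × (-0.013)² = +0.00587275
ΔP/P ≈ +0.084240 + 0.00587275 = +0.09011275
= +9.011275%.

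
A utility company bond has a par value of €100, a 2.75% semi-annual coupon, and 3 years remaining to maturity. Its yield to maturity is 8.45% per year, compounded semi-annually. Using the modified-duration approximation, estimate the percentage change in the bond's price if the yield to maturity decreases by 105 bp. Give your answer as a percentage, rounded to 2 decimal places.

Periodic yield y = 0.04225. Modified duration first:
  t   CF        PV=CF/(1+0.04225)^t    t·PV
  1        1.375         1.3193         1.3193
  2        1.375         1.2658         2.5316
  3        1.375         1.2145         3.6434
  4        1.375         1.1652         4.6610
  5        1.375         1.1180         5.5900
  6      101.375        79.0860       474.5158
  Σ                     85.1687       492.2610
P = 85.1687; D_Mac = 5.77983 half-year periods = 2.88992 yrs; D_mod = 2.88992/(1+0.04225) = 2.77277 yrs.
ΔP/P ≈ -D_mod · Δy = -2.77277 × (-0.0105) = +0.029114 = +2.9114%.

+2.91%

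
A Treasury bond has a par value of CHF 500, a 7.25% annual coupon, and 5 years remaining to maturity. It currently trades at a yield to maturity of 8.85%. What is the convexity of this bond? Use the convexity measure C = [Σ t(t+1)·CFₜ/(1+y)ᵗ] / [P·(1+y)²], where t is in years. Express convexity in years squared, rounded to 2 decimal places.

20.94

With y = 0.0885:
  t   CF        PV=CF/(1+0.0885)^t    t·PV        t(t+1)·PV
  1        36.25        33.3027        33.3027          66.6054
  2        36.25        30.5950        61.1901         183.5703
  3        36.25        28.1075        84.3226         337.2904
  4        36.25        25.8223       103.2890         516.4452
  5       536.25       350.9338     1,754.6688      10,528.0125
  Σ                    468.7613     2,036.7732      11,631.9239
P = 468.7613.
Convexity = Σ t(t+1)·PV / [P·(1+y)²] = 11,631.9239 / (468.7613 × 1.184832) = 20.94319.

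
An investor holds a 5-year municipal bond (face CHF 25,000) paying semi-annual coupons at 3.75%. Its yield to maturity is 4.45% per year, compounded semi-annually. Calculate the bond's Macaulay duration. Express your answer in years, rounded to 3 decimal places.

Periodic yield y = 0.02225. Discount each cash flow and weight by its period:
  t   CF        PV=CF/(1+0.02225)^t    t·PV
  1       468.75       458.5473       458.5473
  2       468.75       448.5667       897.1334
  3       468.75       438.8033     1,316.4100
  4       468.75       429.2525     1,717.0099
  5       468.75       419.9095     2,099.5474
  6       468.75       410.7699     2,464.6191
  7       468.75       401.8292     2,812.8041
  8       468.75       393.0831     3,144.6645
  9       468.75       384.5273     3,460.7459
  10   25,468.75    20,437.9079   204,379.0792
  Σ                 24,223.1966   222,750.5609
Price P = Σ PV = 24,223.1966.
Macaulay duration = Σ(t·PV) / P = 222,750.5609 / 24,223.1966 = 9.19575 half-year periods.
In years: 9.19575 / 2 = 4.59788 years.

4.598 years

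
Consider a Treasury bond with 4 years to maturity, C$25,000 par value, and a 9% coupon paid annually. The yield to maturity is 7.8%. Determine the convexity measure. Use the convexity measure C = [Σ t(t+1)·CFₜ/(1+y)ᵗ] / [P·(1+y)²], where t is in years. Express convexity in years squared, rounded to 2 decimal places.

14.59

With y = 0.078:
  t   CF        PV=CF/(1+0.078)^t    t·PV        t(t+1)·PV
  1     2,250.00     2,087.1985     2,087.1985       4,174.3970
  2     2,250.00     1,936.1767     3,872.3535      11,617.0604
  3     2,250.00     1,796.0823     5,388.2469      21,552.9877
  4    27,250.00    20,178.6201    80,714.4803     403,572.4013
  Σ                 25,998.0776    92,062.2792     440,916.8464
P = 25,998.0776.
Convexity = Σ t(t+1)·PV / [P·(1+y)²] = 440,916.8464 / (25,998.0776 × 1.162084) = 14.59412.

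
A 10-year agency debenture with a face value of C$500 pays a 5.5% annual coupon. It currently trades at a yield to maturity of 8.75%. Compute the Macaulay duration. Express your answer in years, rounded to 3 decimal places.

Periodic yield y = 0.0875. Discount each cash flow and weight by its year:
  t   CF        PV=CF/(1+0.0875)^t    t·PV
  1        27.50        25.2874        25.2874
  2        27.50        23.2527        46.5055
  3        27.50        21.3818        64.1455
  4        27.50        19.6615        78.6458
  5        27.50        18.0795        90.3975
  6        27.50        16.6248        99.7490
  7        27.50        15.2872       107.0104
  8        27.50        14.0572       112.4575
  9        27.50        12.9262       116.3354
  10      527.50       227.9974     2,279.9735
  Σ                    394.5556     3,020.5074
Price P = Σ PV = 394.5556.
Macaulay duration = Σ(t·PV) / P = 3,020.5074 / 394.5556 = 7.65547 years.

7.655 years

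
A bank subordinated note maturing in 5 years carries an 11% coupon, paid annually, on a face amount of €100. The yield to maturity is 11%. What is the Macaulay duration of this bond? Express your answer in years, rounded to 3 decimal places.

Periodic yield y = 0.11. Discount each cash flow and weight by its year:
  t   CF        PV=CF/(1+0.11)^t    t·PV
  1        11.00         9.9099         9.9099
  2        11.00         8.9278        17.8557
  3        11.00         8.0431        24.1293
  4        11.00         7.2460        28.9842
  5       111.00        65.8731       329.3655
  Σ                    100.0000       410.2446
Price P = Σ PV = 100.0000.
Macaulay duration = Σ(t·PV) / P = 410.2446 / 100.0000 = 4.10245 years.

4.102 years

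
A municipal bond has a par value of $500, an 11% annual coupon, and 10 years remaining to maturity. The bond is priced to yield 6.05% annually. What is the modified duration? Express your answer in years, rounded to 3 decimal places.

Periodic yield y = 0.0605. First find Macaulay duration:
  t   CF        PV=CF/(1+0.0605)^t    t·PV
  1        55.00        51.8623        51.8623
  2        55.00        48.9037        97.8073
  3        55.00        46.1138       138.3413
  4        55.00        43.4830       173.9322
  5        55.00        41.0024       205.0120
  6        55.00        38.6633       231.9797
  7        55.00        36.4576       255.2031
  8        55.00        34.3777       275.0219
  9        55.00        32.4165       291.7488
  10      555.00       308.4511     3,084.5105
  Σ                    681.7314     4,805.4193
P = 681.7314; Macaulay duration = 4,805.4193 / 681.7314 = 7.04885 years.
Modified duration = D_Mac / (1 + y) = 7.04885 / 1.0605 = 6.64672 years.

6.647 years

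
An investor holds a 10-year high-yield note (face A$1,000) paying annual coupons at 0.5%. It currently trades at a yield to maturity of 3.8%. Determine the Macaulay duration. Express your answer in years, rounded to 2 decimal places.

9.73 years

Periodic yield y = 0.038. Discount each cash flow and weight by its year:
  t   CF        PV=CF/(1+0.038)^t    t·PV
  1         5.00         4.8170         4.8170
  2         5.00         4.6406         9.2812
  3         5.00         4.4707        13.4122
  4         5.00         4.3071        17.2282
  5         5.00         4.1494        20.7469
  6         5.00         3.9975        23.9849
  7         5.00         3.8511        26.9579
  8         5.00         3.7101        29.6812
  9         5.00         3.5743        32.1689
  10    1,005.00       692.1377     6,921.3773
  Σ                    729.6555     7,099.6557
Price P = Σ PV = 729.6555.
Macaulay duration = Σ(t·PV) / P = 7,099.6557 / 729.6555 = 9.73015 years.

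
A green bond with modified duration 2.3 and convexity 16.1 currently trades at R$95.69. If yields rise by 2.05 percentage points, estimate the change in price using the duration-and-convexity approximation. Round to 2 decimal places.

Duration effect: -D_mod·Δy = -2.3 × (+0.0205) = -0.047150
Convexity effect: ½·C·(Δy)² = 0.5 × 16.1 × (0.0205)² = +0.0033830125
ΔP/P ≈ -0.047150 + 0.0033830125 = -0.0437669875
ΔP ≈ 95.69 × (-0.0437669875) = -4.188063033875.

-R$4.19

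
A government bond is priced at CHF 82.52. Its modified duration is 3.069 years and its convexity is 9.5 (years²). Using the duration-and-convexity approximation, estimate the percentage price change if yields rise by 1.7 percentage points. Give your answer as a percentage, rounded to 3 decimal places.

Duration effect: -D_mod·Δy = -3.069 × (+0.017) = -0.052173
Convexity effect: ½·C·(Δy)² = 0.5 × 9.5 × (0.017)² = +0.00137275
ΔP/P ≈ -0.052173 + 0.00137275 = -0.05080025
= -5.080025%.

-5.080%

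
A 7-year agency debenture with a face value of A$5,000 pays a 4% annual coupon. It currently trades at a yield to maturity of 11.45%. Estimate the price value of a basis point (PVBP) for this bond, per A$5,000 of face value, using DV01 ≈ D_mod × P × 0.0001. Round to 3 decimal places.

A$1.768

Periodic yield y = 0.1145.
  t   CF        PV=CF/(1+0.1145)^t    t·PV
  1       200.00       179.4527       179.4527
  2       200.00       161.0163       322.0326
  3       200.00       144.4740       433.4221
  4       200.00       129.6312       518.5250
  5       200.00       116.3134       581.5668
  6       200.00       104.3637       626.1823
  7     5,200.00     2,434.6853    17,042.7971
  Σ                  3,269.9366    19,703.9786
P = 3,269.9366; D_Mac = 6.02580 yrs; D_mod = 5.40673 yrs.
DV01 ≈ 5.40673 × 3,269.9366 × 0.0001 = 1.767966.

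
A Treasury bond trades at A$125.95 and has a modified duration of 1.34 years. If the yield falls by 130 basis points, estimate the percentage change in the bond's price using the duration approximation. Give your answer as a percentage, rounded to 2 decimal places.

+1.74%

Duration approximation: ΔP/P ≈ -D_mod · Δy = -1.34 × (-0.013) = +0.017420.
As a percentage: +1.7420%.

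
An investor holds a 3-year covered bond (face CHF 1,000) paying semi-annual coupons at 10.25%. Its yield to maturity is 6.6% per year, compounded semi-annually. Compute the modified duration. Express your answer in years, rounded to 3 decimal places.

Periodic yield y = 0.033. First find Macaulay duration:
  t   CF        PV=CF/(1+0.033)^t    t·PV
  1        51.25        49.6128        49.6128
  2        51.25        48.0279        96.0557
  3        51.25        46.4936       139.4807
  4        51.25        45.0083       180.0332
  5        51.25        43.5705       217.8524
  6     1,051.25       865.1752     5,191.0514
  Σ                  1,097.8882     5,874.0862
P = 1,097.8882; Macaulay duration = 5,874.0862 / 1,097.8882 = 5.35035 half-year periods = 2.67517 years.
Modified duration = D_Mac / (1 + y) = 2.67517 / 1.033 = 2.58971 years.

2.590 years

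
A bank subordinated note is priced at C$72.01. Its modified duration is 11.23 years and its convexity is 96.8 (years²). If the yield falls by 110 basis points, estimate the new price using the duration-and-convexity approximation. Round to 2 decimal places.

C$81.33

Duration effect: -D_mod·Δy = -11.23 × (-0.011) = +0.123530
Convexity effect: ½·C·(Δy)² = 0.5 × 96.8 × (-0.011)² = +0.0058564
ΔP/P ≈ +0.123530 + 0.0058564 = +0.1293864
New price ≈ 72.01 × (1 + 0.1293864) = 81.327114664.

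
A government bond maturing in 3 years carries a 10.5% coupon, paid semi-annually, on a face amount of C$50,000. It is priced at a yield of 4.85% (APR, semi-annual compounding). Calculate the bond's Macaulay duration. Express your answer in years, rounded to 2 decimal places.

2.68 years

Periodic yield y = 0.02425. Discount each cash flow and weight by its period:
  t   CF        PV=CF/(1+0.02425)^t    t·PV
  1     2,625.00     2,562.8509     2,562.8509
  2     2,625.00     2,502.1732     5,004.3463
  3     2,625.00     2,442.9321     7,328.7962
  4     2,625.00     2,385.0935     9,540.3742
  5     2,625.00     2,328.6244    11,643.1220
  6    52,625.00    45,578.1059   273,468.6354
  Σ                 57,799.7799   309,548.1250
Price P = Σ PV = 57,799.7799.
Macaulay duration = Σ(t·PV) / P = 309,548.1250 / 57,799.7799 = 5.35552 half-year periods.
In years: 5.35552 / 2 = 2.67776 years.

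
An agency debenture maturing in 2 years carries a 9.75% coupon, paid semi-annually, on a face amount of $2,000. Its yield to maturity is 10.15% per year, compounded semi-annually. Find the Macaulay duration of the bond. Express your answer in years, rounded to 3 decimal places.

1.864 years

Periodic yield y = 0.05075. Discount each cash flow and weight by its period:
  t   CF        PV=CF/(1+0.05075)^t    t·PV
  1        97.50        92.7909        92.7909
  2        97.50        88.3092       176.6183
  3        97.50        84.0439       252.1318
  4     2,097.50     1,720.6969     6,882.7876
  Σ                  1,985.8409     7,404.3286
Price P = Σ PV = 1,985.8409.
Macaulay duration = Σ(t·PV) / P = 7,404.3286 / 1,985.8409 = 3.72856 half-year periods.
In years: 3.72856 / 2 = 1.86428 years.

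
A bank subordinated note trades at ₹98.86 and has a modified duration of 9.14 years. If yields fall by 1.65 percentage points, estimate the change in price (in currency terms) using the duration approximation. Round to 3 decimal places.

+₹14.909

Duration approximation: ΔP/P ≈ -D_mod · Δy = -9.14 × (-0.0165) = +0.150810.
ΔP ≈ 98.86 × (+0.150810) = +14.9090766.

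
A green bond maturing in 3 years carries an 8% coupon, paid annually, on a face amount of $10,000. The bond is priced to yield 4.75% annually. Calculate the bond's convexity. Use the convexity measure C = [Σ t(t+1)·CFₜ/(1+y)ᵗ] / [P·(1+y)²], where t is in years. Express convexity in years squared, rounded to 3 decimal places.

9.931

With y = 0.0475:
  t   CF        PV=CF/(1+0.0475)^t    t·PV        t(t+1)·PV
  1       800.00       763.7232       763.7232       1,527.4463
  2       800.00       729.0913     1,458.1826       4,374.5479
  3    10,800.00     9,396.4036    28,189.2107     112,756.8427
  Σ                 10,889.2180    30,411.1164     118,658.8369
P = 10,889.2180.
Convexity = Σ t(t+1)·PV / [P·(1+y)²] = 118,658.8369 / (10,889.2180 × 1.097256) = 9.93105.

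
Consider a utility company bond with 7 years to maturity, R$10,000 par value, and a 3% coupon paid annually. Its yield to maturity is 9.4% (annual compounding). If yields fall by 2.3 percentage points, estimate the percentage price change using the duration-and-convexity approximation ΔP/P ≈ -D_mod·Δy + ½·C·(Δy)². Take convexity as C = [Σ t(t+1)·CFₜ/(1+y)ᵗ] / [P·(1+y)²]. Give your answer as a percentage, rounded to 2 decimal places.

With y = 0.094:
  t   CF        PV=CF/(1+0.094)^t    t·PV        t(t+1)·PV
  1       300.00       274.2230       274.2230         548.4461
  2       300.00       250.6609       501.3218       1,503.9655
  3       300.00       229.1233       687.3700       2,749.4798
  4       300.00       209.4363       837.7452       4,188.7261
  5       300.00       191.4409       957.2043       5,743.2259
  6       300.00       174.9916     1,049.9499       7,349.6492
  7    10,300.00     5,491.8159    38,442.7114     307,541.6908
  Σ                  6,821.6920    42,750.5256     329,625.1834
P = 6,821.6920; D_Mac = 6.26685 yrs; D_mod = 5.72838 yrs; C = 40.37324.
Duration effect: -5.72838 × (-0.023) = +0.131753
Convexity effect: 0.5 × 40.37324 × (-0.023)² = +0.0106787
ΔP/P ≈ +0.131753 + 0.0106787 = +0.142432 = +14.2432%.

+14.24%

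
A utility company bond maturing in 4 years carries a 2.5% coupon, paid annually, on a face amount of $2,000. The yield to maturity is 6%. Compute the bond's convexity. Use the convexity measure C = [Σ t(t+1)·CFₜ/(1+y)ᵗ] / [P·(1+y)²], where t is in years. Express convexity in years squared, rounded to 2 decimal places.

16.88

With y = 0.06:
  t   CF        PV=CF/(1+0.06)^t    t·PV        t(t+1)·PV
  1        50.00        47.1698        47.1698          94.3396
  2        50.00        44.4998        88.9996         266.9989
  3        50.00        41.9810       125.9429         503.7716
  4     2,050.00     1,623.7920     6,495.1680      32,475.8402
  Σ                  1,757.4426     6,757.2804      33,340.9503
P = 1,757.4426.
Convexity = Σ t(t+1)·PV / [P·(1+y)²] = 33,340.9503 / (1,757.4426 × 1.123600) = 16.88438.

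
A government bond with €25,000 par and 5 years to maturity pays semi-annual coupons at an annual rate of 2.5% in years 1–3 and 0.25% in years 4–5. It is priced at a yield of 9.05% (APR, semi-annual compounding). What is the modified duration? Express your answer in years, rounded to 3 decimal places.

Periodic yield y = 0.04525. First find Macaulay duration:
  t   CF        PV=CF/(1+0.04525)^t    t·PV
  1       312.50       298.9715       298.9715
  2       312.50       286.0287       572.0575
  3       312.50       273.6462       820.9387
  4       312.50       261.7998     1,047.1992
  5       312.50       250.4662     1,252.3310
  6       312.50       239.6233     1,437.7395
  7        31.25        22.9250       160.4748
  8        31.25        21.9325       175.4602
  9        31.25        20.9830       188.8474
  10   25,031.25    16,079.8049   160,798.0492
  Σ                 17,756.1812   166,752.0691
P = 17,756.1812; Macaulay duration = 166,752.0691 / 17,756.1812 = 9.39121 half-year periods = 4.69561 years.
Modified duration = D_Mac / (1 + y) = 4.69561 / 1.04525 = 4.49233 years.

4.492 years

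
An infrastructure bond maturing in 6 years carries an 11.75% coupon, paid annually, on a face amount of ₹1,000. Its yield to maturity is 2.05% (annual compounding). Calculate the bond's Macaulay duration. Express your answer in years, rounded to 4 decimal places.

Periodic yield y = 0.0205. Discount each cash flow and weight by its year:
  t   CF        PV=CF/(1+0.0205)^t    t·PV
  1       117.50       115.1396       115.1396
  2       117.50       112.8267       225.6534
  3       117.50       110.5602       331.6806
  4       117.50       108.3393       433.3570
  5       117.50       106.1629       530.8146
  6     1,117.50       989.3945     5,936.3668
  Σ                  1,542.4232     7,573.0120
Price P = Σ PV = 1,542.4232.
Macaulay duration = Σ(t·PV) / P = 7,573.0120 / 1,542.4232 = 4.90981 years.

4.9098 years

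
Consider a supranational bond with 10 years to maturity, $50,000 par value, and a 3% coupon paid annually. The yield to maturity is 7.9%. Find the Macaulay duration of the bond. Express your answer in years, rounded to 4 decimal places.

8.4537 years

Periodic yield y = 0.079. Discount each cash flow and weight by its year:
  t   CF        PV=CF/(1+0.079)^t    t·PV
  1     1,500.00     1,390.1761     1,390.1761
  2     1,500.00     1,288.3930     2,576.7861
  3     1,500.00     1,194.0621     3,582.1864
  4     1,500.00     1,106.6377     4,426.5510
  5     1,500.00     1,025.6142     5,128.0711
  6     1,500.00       950.5229     5,703.1375
  7     1,500.00       880.9295     6,166.5064
  8     1,500.00       816.4314     6,531.4512
  9     1,500.00       756.6556     6,809.9005
  10   51,500.00    24,076.4683   240,764.6831
  Σ                 33,485.8910   283,079.4494
Price P = Σ PV = 33,485.8910.
Macaulay duration = Σ(t·PV) / P = 283,079.4494 / 33,485.8910 = 8.45369 years.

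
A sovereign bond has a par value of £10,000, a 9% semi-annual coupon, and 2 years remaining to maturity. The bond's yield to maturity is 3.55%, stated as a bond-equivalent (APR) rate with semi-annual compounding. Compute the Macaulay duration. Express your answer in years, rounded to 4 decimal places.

1.8813 years

Periodic yield y = 0.01775. Discount each cash flow and weight by its period:
  t   CF        PV=CF/(1+0.01775)^t    t·PV
  1       450.00       442.1518       442.1518
  2       450.00       434.4405       868.8810
  3       450.00       426.8637     1,280.5910
  4    10,450.00     9,739.8405    38,959.3621
  Σ                 11,043.2965    41,550.9859
Price P = Σ PV = 11,043.2965.
Macaulay duration = Σ(t·PV) / P = 41,550.9859 / 11,043.2965 = 3.76255 half-year periods.
In years: 3.76255 / 2 = 1.88128 years.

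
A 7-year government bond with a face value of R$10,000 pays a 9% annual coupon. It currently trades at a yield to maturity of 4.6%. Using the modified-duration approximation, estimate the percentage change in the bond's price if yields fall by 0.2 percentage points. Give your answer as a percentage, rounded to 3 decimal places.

Periodic yield y = 0.046. Modified duration first:
  t   CF        PV=CF/(1+0.046)^t    t·PV
  1       900.00       860.4207       860.4207
  2       900.00       822.5819     1,645.1638
  3       900.00       786.4072     2,359.2215
  4       900.00       751.8233     3,007.2931
  5       900.00       718.7603     3,593.8015
  6       900.00       687.1513     4,122.9081
  7    10,900.00     7,956.1819    55,693.2736
  Σ                 12,583.3266    71,282.0823
P = 12,583.3266; D_Mac = 5.66480 yrs; D_mod = 5.66480/(1+0.046) = 5.41568 yrs.
ΔP/P ≈ -D_mod · Δy = -5.41568 × (-0.002) = +0.010831 = +1.0831%.

+1.083%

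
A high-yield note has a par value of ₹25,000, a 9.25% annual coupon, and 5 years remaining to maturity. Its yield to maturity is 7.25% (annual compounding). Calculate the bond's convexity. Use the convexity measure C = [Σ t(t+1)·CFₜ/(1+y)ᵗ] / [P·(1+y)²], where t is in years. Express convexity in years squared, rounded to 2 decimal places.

With y = 0.0725:
  t   CF        PV=CF/(1+0.0725)^t    t·PV        t(t+1)·PV
  1     2,312.50     2,156.1772     2,156.1772       4,312.3543
  2     2,312.50     2,010.4216     4,020.8432      12,062.5295
  3     2,312.50     1,874.5190     5,623.5569      22,494.2276
  4     2,312.50     1,747.8032     6,991.2129      34,956.0646
  5    27,312.50    19,247.5276    96,237.6378     577,425.8266
  Σ                 27,036.4485   115,029.4279     651,251.0027
P = 27,036.4485.
Convexity = Σ t(t+1)·PV / [P·(1+y)²] = 651,251.0027 / (27,036.4485 × 1.150256) = 20.94133.

20.94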